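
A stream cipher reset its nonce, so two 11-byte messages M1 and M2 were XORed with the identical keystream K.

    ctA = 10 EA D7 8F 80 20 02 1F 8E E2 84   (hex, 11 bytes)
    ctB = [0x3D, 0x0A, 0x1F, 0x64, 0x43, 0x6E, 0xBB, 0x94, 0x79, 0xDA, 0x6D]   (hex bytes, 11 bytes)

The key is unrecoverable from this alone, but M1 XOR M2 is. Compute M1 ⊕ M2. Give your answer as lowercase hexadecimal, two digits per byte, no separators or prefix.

2de0c8ebc34eb98bf738e9

ctA ⊕ ctB = (M1 ⊕ K) ⊕ (M2 ⊕ K) = M1 ⊕ M2 — the shared key cancels under XOR.
 16 XOR  61 =  45
234 XOR  10 = 224
215 XOR  31 = 200
143 XOR 100 = 235
128 XOR  67 = 195
 32 XOR 110 =  78
  2 XOR 187 = 185
 31 XOR 148 = 139
142 XOR 121 = 247
226 XOR 218 =  56
132 XOR 109 = 233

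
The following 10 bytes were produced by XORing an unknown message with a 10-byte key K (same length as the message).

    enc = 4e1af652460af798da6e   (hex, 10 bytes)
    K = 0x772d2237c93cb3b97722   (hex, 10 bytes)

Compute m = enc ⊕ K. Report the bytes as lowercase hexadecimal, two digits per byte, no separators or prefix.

3937d4658f364421ad4c

XOR is its own inverse, so applying the key byte-wise gives the result directly.
byte 0: 01001110 xor 01110111 = 00111001
byte 1: 00011010 xor 00101101 = 00110111
byte 2: 11110110 xor 00100010 = 11010100
byte 3: 01010010 xor 00110111 = 01100101
byte 4: 01000110 xor 11001001 = 10001111
byte 5: 00001010 xor 00111100 = 00110110
byte 6: 11110111 xor 10110011 = 01000100
byte 7: 10011000 xor 10111001 = 00100001
byte 8: 11011010 xor 01110111 = 10101101
byte 9: 01101110 xor 00100010 = 01001100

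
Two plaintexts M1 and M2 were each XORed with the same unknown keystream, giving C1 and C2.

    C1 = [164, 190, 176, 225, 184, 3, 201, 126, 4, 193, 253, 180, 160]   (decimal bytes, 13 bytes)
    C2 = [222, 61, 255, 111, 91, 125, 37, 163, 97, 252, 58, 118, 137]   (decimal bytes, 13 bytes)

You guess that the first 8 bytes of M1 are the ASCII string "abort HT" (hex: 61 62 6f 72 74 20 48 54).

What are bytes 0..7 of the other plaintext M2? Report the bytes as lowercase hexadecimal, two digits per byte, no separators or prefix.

1be120fc975ea489

First, C1 ⊕ C2 = (M1 ⊕ K) ⊕ (M2 ⊕ K) = M1 ⊕ M2, so the key drops out. Then M2 = (M1 ⊕ M2) ⊕ M1 over the first 8 bytes.
byte 0: (a4 ^ de) ^ 61 = 7a ^ 61 = 1b
byte 1: (be ^ 3d) ^ 62 = 83 ^ 62 = e1
byte 2: (b0 ^ ff) ^ 6f = 4f ^ 6f = 20
byte 3: (e1 ^ 6f) ^ 72 = 8e ^ 72 = fc
byte 4: (b8 ^ 5b) ^ 74 = e3 ^ 74 = 97
byte 5: (03 ^ 7d) ^ 20 = 7e ^ 20 = 5e
byte 6: (c9 ^ 25) ^ 48 = ec ^ 48 = a4
byte 7: (7e ^ a3) ^ 54 = dd ^ 54 = 89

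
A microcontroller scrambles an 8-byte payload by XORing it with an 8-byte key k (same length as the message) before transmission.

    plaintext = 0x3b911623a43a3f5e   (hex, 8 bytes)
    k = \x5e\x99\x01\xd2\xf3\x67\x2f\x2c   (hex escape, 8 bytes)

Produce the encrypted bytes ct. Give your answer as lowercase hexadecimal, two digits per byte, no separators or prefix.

650817f1575d1072

XOR is its own inverse, so applying the key byte-wise gives the result directly.
3b ^ 5e = 65
91 ^ 99 = 08
16 ^ 01 = 17
23 ^ d2 = f1
a4 ^ f3 = 57
3a ^ 67 = 5d
3f ^ 2f = 10
5e ^ 2c = 72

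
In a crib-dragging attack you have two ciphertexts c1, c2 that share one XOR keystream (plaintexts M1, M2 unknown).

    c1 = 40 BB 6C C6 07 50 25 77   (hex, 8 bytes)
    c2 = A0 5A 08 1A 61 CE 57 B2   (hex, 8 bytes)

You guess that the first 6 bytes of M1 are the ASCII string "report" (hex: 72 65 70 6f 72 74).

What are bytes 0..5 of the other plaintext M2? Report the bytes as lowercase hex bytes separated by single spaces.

First, c1 ⊕ c2 = (M1 ⊕ K) ⊕ (M2 ⊕ K) = M1 ⊕ M2, so the key drops out. Then M2 = (M1 ⊕ M2) ⊕ M1 over the first 6 bytes.
byte 0: (40 ^ a0) ^ 72 = e0 ^ 72 = 92
byte 1: (bb ^ 5a) ^ 65 = e1 ^ 65 = 84
byte 2: (6c ^ 08) ^ 70 = 64 ^ 70 = 14
byte 3: (c6 ^ 1a) ^ 6f = dc ^ 6f = b3
byte 4: (07 ^ 61) ^ 72 = 66 ^ 72 = 14
byte 5: (50 ^ ce) ^ 74 = 9e ^ 74 = ea

92 84 14 b3 14 ea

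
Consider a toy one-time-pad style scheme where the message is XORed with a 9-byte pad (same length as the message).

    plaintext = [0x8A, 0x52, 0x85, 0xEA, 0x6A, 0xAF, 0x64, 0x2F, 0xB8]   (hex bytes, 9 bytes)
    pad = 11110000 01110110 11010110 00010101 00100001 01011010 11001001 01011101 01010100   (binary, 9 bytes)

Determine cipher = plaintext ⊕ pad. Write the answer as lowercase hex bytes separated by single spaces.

138 ^ 240 = 122
 82 ^ 118 =  36
133 ^ 214 =  83
234 ^  21 = 255
106 ^  33 =  75
175 ^  90 = 245
100 ^ 201 = 173
 47 ^  93 = 114
184 ^  84 = 236

7a 24 53 ff 4b f5 ad 72 ec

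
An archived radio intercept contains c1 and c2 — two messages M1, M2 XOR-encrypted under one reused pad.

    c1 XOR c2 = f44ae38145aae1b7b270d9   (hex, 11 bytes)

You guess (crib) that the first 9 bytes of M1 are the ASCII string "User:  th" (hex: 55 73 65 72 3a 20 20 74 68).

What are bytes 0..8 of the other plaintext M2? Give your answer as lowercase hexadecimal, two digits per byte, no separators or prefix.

Since c1 ⊕ c2 = M1 ⊕ M2, XORing with the guessed M1 bytes yields the corresponding M2 bytes: M2 = (c1 ⊕ c2) ⊕ M1.
f4 xor 55 = a1
4a xor 73 = 39
e3 xor 65 = 86
81 xor 72 = f3
45 xor 3a = 7f
aa xor 20 = 8a
e1 xor 20 = c1
b7 xor 74 = c3
b2 xor 68 = da

a13986f37f8ac1c3da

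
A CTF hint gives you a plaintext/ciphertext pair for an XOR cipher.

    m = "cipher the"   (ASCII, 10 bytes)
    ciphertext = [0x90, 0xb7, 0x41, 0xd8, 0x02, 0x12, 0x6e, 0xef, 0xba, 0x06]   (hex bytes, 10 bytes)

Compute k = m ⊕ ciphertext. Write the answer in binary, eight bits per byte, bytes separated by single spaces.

11110011 11011110 00110001 10110000 01100111 01100000 01001110 10011011 11010010 01100011

Since ciphertext = m ⊕ k, XORing both sides with m gives k = m ⊕ ciphertext.
63 xor 90 = f3
69 xor b7 = de
70 xor 41 = 31
68 xor d8 = b0
65 xor 02 = 67
72 xor 12 = 60
20 xor 6e = 4e
74 xor ef = 9b
68 xor ba = d2
65 xor 06 = 63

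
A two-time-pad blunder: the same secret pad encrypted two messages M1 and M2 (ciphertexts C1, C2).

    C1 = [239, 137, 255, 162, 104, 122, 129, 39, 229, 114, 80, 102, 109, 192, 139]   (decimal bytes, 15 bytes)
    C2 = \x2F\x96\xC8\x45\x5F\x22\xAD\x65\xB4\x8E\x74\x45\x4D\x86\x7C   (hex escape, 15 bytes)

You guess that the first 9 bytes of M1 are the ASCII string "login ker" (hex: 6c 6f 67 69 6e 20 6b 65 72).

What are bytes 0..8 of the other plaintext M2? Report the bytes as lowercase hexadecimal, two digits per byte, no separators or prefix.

First, C1 ⊕ C2 = (M1 ⊕ K) ⊕ (M2 ⊕ K) = M1 ⊕ M2, so the key drops out. Then M2 = (M1 ⊕ M2) ⊕ M1 over the first 9 bytes.
byte 0: (ef xor 2f) xor 6c = c0 xor 6c = ac
byte 1: (89 xor 96) xor 6f = 1f xor 6f = 70
byte 2: (ff xor c8) xor 67 = 37 xor 67 = 50
byte 3: (a2 xor 45) xor 69 = e7 xor 69 = 8e
byte 4: (68 xor 5f) xor 6e = 37 xor 6e = 59
byte 5: (7a xor 22) xor 20 = 58 xor 20 = 78
byte 6: (81 xor ad) xor 6b = 2c xor 6b = 47
byte 7: (27 xor 65) xor 65 = 42 xor 65 = 27
byte 8: (e5 xor b4) xor 72 = 51 xor 72 = 23

ac70508e5978472723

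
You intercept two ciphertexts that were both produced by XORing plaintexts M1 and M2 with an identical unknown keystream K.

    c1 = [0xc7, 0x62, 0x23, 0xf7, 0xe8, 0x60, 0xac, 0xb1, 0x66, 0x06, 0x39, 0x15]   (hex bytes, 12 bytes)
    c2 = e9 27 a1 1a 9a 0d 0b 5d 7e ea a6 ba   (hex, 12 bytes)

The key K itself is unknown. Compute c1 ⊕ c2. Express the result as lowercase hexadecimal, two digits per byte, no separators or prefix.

c1 ⊕ c2 = (M1 ⊕ K) ⊕ (M2 ⊕ K) = M1 ⊕ M2 — the shared key cancels under XOR.
byte 0: 11000111 xor 11101001 = 00101110
byte 1: 01100010 xor 00100111 = 01000101
byte 2: 00100011 xor 10100001 = 10000010
byte 3: 11110111 xor 00011010 = 11101101
byte 4: 11101000 xor 10011010 = 01110010
byte 5: 01100000 xor 00001101 = 01101101
byte 6: 10101100 xor 00001011 = 10100111
byte 7: 10110001 xor 01011101 = 11101100
byte 8: 01100110 xor 01111110 = 00011000
byte 9: 00000110 xor 11101010 = 11101100
byte 10: 00111001 xor 10100110 = 10011111
byte 11: 00010101 xor 10111010 = 10101111

2e4582ed726da7ec18ec9faf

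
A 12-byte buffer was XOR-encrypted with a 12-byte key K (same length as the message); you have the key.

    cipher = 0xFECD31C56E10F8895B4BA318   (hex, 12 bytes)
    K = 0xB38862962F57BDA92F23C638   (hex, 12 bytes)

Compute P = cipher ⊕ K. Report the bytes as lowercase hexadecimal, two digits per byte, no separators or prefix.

4d4553534147452074686520

byte 0: fe xor b3 = 4d
byte 1: cd xor 88 = 45
byte 2: 31 xor 62 = 53
byte 3: c5 xor 96 = 53
byte 4: 6e xor 2f = 41
byte 5: 10 xor 57 = 47
byte 6: f8 xor bd = 45
byte 7: 89 xor a9 = 20
byte 8: 5b xor 2f = 74
byte 9: 4b xor 23 = 68
byte 10: a3 xor c6 = 65
byte 11: 18 xor 38 = 20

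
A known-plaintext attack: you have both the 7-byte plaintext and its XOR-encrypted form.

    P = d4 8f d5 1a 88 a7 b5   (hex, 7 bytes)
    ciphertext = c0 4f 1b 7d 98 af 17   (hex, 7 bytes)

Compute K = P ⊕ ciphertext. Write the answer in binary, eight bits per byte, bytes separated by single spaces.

00010100 11000000 11001110 01100111 00010000 00001000 10100010

Since ciphertext = P ⊕ K, XORing both sides with P gives K = P ⊕ ciphertext.
d4 xor c0 = 14
8f xor 4f = c0
d5 xor 1b = ce
1a xor 7d = 67
88 xor 98 = 10
a7 xor af = 08
b5 xor 17 = a2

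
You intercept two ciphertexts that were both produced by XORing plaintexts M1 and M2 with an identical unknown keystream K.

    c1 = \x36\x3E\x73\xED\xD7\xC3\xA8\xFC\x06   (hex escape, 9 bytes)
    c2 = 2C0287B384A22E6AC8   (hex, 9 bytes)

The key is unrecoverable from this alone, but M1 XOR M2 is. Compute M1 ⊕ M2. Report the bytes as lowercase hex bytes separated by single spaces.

1a 3c f4 5e 53 61 86 96 ce

c1 ⊕ c2 = (M1 ⊕ K) ⊕ (M2 ⊕ K) = M1 ⊕ M2 — the shared key cancels under XOR.
36 ^ 2c = 1a
3e ^ 02 = 3c
73 ^ 87 = f4
ed ^ b3 = 5e
d7 ^ 84 = 53
c3 ^ a2 = 61
a8 ^ 2e = 86
fc ^ 6a = 96
06 ^ c8 = ce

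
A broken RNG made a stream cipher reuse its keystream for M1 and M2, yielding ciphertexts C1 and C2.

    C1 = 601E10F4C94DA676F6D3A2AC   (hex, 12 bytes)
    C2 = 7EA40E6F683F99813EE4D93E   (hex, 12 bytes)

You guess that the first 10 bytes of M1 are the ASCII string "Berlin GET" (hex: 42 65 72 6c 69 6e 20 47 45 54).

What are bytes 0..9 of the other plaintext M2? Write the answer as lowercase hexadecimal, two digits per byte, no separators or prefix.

5cdf6cf7c81c1fb08d63

First, C1 ⊕ C2 = (M1 ⊕ K) ⊕ (M2 ⊕ K) = M1 ⊕ M2, so the key drops out. Then M2 = (M1 ⊕ M2) ⊕ M1 over the first 10 bytes.
byte 0: (60 xor 7e) xor 42 = 1e xor 42 = 5c
byte 1: (1e xor a4) xor 65 = ba xor 65 = df
byte 2: (10 xor 0e) xor 72 = 1e xor 72 = 6c
byte 3: (f4 xor 6f) xor 6c = 9b xor 6c = f7
byte 4: (c9 xor 68) xor 69 = a1 xor 69 = c8
byte 5: (4d xor 3f) xor 6e = 72 xor 6e = 1c
byte 6: (a6 xor 99) xor 20 = 3f xor 20 = 1f
byte 7: (76 xor 81) xor 47 = f7 xor 47 = b0
byte 8: (f6 xor 3e) xor 45 = c8 xor 45 = 8d
byte 9: (d3 xor e4) xor 54 = 37 xor 54 = 63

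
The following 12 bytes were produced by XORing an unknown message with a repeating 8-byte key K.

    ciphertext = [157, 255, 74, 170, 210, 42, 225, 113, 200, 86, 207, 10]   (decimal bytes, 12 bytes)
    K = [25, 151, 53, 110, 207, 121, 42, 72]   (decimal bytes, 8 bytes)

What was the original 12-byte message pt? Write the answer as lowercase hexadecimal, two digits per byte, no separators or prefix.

The 8-byte key repeats, so the effective keystream is 19 97 35 6e cf 79 2a 48 19 97 35 6e.
byte 0: 9d ^ 19 = 84
byte 1: ff ^ 97 = 68
byte 2: 4a ^ 35 = 7f
byte 3: aa ^ 6e = c4
byte 4: d2 ^ cf = 1d
byte 5: 2a ^ 79 = 53
byte 6: e1 ^ 2a = cb
byte 7: 71 ^ 48 = 39
byte 8: c8 ^ 19 = d1
byte 9: 56 ^ 97 = c1
byte 10: cf ^ 35 = fa
byte 11: 0a ^ 6e = 64

84687fc41d53cb39d1c1fa64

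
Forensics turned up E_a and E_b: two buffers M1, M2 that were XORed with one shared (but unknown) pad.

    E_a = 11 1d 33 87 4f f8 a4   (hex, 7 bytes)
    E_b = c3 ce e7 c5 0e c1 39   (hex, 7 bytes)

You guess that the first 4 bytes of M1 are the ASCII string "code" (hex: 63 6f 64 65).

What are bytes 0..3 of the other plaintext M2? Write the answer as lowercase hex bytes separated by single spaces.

b1 bc b0 27

First, E_a ⊕ E_b = (M1 ⊕ K) ⊕ (M2 ⊕ K) = M1 ⊕ M2, so the key drops out. Then M2 = (M1 ⊕ M2) ⊕ M1 over the first 4 bytes.
byte 0: (11 xor c3) xor 63 = d2 xor 63 = b1
byte 1: (1d xor ce) xor 6f = d3 xor 6f = bc
byte 2: (33 xor e7) xor 64 = d4 xor 64 = b0
byte 3: (87 xor c5) xor 65 = 42 xor 65 = 27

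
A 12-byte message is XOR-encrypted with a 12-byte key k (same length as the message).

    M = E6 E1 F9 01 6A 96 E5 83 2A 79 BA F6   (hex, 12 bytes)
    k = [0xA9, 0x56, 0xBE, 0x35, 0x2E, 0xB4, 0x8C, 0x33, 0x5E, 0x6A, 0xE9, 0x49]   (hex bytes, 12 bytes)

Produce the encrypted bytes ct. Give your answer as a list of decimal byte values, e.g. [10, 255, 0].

byte 0: 230 XOR 169 =  79
byte 1: 225 XOR  86 = 183
byte 2: 249 XOR 190 =  71
byte 3:   1 XOR  53 =  52
byte 4: 106 XOR  46 =  68
byte 5: 150 XOR 180 =  34
byte 6: 229 XOR 140 = 105
byte 7: 131 XOR  51 = 176
byte 8:  42 XOR  94 = 116
byte 9: 121 XOR 106 =  19
byte 10: 186 XOR 233 =  83
byte 11: 246 XOR  73 = 191

[79, 183, 71, 52, 68, 34, 105, 176, 116, 19, 83, 191]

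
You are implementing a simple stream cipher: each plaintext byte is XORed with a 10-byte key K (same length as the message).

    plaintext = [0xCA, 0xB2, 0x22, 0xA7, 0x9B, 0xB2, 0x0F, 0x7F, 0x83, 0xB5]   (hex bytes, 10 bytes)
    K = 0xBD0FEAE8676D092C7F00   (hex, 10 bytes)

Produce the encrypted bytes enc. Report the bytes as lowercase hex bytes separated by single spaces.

ca ^ bd = 77
b2 ^ 0f = bd
22 ^ ea = c8
a7 ^ e8 = 4f
9b ^ 67 = fc
b2 ^ 6d = df
0f ^ 09 = 06
7f ^ 2c = 53
83 ^ 7f = fc
b5 ^ 00 = b5

77 bd c8 4f fc df 06 53 fc b5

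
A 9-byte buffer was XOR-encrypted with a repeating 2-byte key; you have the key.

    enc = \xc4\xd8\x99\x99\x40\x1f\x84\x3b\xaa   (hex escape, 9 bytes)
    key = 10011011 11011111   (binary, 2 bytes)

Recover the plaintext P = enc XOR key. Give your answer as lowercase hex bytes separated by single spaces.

The 2-byte key repeats, so the effective keystream is 9b df 9b df 9b df 9b df 9b.
byte 0: c4 xor 9b = 5f
byte 1: d8 xor df = 07
byte 2: 99 xor 9b = 02
byte 3: 99 xor df = 46
byte 4: 40 xor 9b = db
byte 5: 1f xor df = c0
byte 6: 84 xor 9b = 1f
byte 7: 3b xor df = e4
byte 8: aa xor 9b = 31

5f 07 02 46 db c0 1f e4 31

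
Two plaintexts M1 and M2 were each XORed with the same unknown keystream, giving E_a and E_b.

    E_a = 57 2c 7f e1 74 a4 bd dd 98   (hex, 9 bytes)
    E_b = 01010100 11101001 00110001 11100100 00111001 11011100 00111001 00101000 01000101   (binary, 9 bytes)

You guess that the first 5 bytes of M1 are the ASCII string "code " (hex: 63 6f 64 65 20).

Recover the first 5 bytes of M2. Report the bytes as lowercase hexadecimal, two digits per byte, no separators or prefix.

60aa2a606d

First, E_a ⊕ E_b = (M1 ⊕ K) ⊕ (M2 ⊕ K) = M1 ⊕ M2, so the key drops out. Then M2 = (M1 ⊕ M2) ⊕ M1 over the first 5 bytes.
byte 0: (57 ⊕ 54) ⊕ 63 = 03 ⊕ 63 = 60
byte 1: (2c ⊕ e9) ⊕ 6f = c5 ⊕ 6f = aa
byte 2: (7f ⊕ 31) ⊕ 64 = 4e ⊕ 64 = 2a
byte 3: (e1 ⊕ e4) ⊕ 65 = 05 ⊕ 65 = 60
byte 4: (74 ⊕ 39) ⊕ 20 = 4d ⊕ 20 = 6d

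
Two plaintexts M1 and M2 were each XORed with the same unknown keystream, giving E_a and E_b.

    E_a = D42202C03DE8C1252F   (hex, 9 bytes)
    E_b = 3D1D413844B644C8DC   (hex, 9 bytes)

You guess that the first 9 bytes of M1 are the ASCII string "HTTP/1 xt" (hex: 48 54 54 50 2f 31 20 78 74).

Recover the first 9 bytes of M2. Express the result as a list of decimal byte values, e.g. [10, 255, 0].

First, E_a ⊕ E_b = (M1 ⊕ K) ⊕ (M2 ⊕ K) = M1 ⊕ M2, so the key drops out. Then M2 = (M1 ⊕ M2) ⊕ M1 over the first 9 bytes.
byte 0: (d4 ^ 3d) ^ 48 = e9 ^ 48 = a1
byte 1: (22 ^ 1d) ^ 54 = 3f ^ 54 = 6b
byte 2: (02 ^ 41) ^ 54 = 43 ^ 54 = 17
byte 3: (c0 ^ 38) ^ 50 = f8 ^ 50 = a8
byte 4: (3d ^ 44) ^ 2f = 79 ^ 2f = 56
byte 5: (e8 ^ b6) ^ 31 = 5e ^ 31 = 6f
byte 6: (c1 ^ 44) ^ 20 = 85 ^ 20 = a5
byte 7: (25 ^ c8) ^ 78 = ed ^ 78 = 95
byte 8: (2f ^ dc) ^ 74 = f3 ^ 74 = 87

[161, 107, 23, 168, 86, 111, 165, 149, 135]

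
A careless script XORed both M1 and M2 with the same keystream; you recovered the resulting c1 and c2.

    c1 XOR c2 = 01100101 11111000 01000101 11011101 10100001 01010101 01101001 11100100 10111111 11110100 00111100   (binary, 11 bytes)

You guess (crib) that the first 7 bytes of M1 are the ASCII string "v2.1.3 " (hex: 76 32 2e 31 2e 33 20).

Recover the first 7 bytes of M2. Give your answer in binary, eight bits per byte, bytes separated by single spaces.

Since c1 ⊕ c2 = M1 ⊕ M2, XORing with the guessed M1 bytes yields the corresponding M2 bytes: M2 = (c1 ⊕ c2) ⊕ M1.
byte 0: 101 xor 118 =  19
byte 1: 248 xor  50 = 202
byte 2:  69 xor  46 = 107
byte 3: 221 xor  49 = 236
byte 4: 161 xor  46 = 143
byte 5:  85 xor  51 = 102
byte 6: 105 xor  32 =  73

00010011 11001010 01101011 11101100 10001111 01100110 01001001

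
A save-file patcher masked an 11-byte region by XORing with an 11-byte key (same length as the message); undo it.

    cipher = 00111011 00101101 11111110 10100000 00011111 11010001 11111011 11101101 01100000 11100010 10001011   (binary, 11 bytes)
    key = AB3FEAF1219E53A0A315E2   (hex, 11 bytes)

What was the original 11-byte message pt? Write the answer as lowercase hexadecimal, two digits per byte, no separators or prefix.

901214513e4fa84dc3f769

XOR is its own inverse, so applying the key byte-wise gives the result directly.
3b XOR ab = 90
2d XOR 3f = 12
fe XOR ea = 14
a0 XOR f1 = 51
1f XOR 21 = 3e
d1 XOR 9e = 4f
fb XOR 53 = a8
ed XOR a0 = 4d
60 XOR a3 = c3
e2 XOR 15 = f7
8b XOR e2 = 69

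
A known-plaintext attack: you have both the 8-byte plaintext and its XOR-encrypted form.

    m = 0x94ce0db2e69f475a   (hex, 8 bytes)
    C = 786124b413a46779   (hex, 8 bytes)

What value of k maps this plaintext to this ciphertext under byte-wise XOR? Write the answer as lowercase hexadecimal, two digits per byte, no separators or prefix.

ecaf2906f53b2023

Since C = m ⊕ k, XORing both sides with m gives k = m ⊕ C.
94 XOR 78 = ec
ce XOR 61 = af
0d XOR 24 = 29
b2 XOR b4 = 06
e6 XOR 13 = f5
9f XOR a4 = 3b
47 XOR 67 = 20
5a XOR 79 = 23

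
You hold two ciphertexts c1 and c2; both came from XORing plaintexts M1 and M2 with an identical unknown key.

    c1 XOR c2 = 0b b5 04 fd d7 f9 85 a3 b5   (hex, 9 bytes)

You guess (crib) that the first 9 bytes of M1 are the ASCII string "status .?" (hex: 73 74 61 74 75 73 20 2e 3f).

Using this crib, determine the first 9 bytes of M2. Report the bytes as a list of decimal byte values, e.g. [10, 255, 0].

[120, 193, 101, 137, 162, 138, 165, 141, 138]

Since c1 ⊕ c2 = M1 ⊕ M2, XORing with the guessed M1 bytes yields the corresponding M2 bytes: M2 = (c1 ⊕ c2) ⊕ M1.
00001011 ⊕ 01110011 = 01111000
10110101 ⊕ 01110100 = 11000001
00000100 ⊕ 01100001 = 01100101
11111101 ⊕ 01110100 = 10001001
11010111 ⊕ 01110101 = 10100010
11111001 ⊕ 01110011 = 10001010
10000101 ⊕ 00100000 = 10100101
10100011 ⊕ 00101110 = 10001101
10110101 ⊕ 00111111 = 10001010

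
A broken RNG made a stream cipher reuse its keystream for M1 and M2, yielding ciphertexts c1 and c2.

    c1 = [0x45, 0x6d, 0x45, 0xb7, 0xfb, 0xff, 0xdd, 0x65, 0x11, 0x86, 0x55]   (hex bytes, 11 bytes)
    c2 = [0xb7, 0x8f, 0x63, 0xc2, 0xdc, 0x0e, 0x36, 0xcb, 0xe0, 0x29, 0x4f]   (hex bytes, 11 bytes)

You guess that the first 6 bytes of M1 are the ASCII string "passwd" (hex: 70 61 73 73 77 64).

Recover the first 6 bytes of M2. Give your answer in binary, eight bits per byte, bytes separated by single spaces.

First, c1 ⊕ c2 = (M1 ⊕ K) ⊕ (M2 ⊕ K) = M1 ⊕ M2, so the key drops out. Then M2 = (M1 ⊕ M2) ⊕ M1 over the first 6 bytes.
byte 0: (45 XOR b7) XOR 70 = f2 XOR 70 = 82
byte 1: (6d XOR 8f) XOR 61 = e2 XOR 61 = 83
byte 2: (45 XOR 63) XOR 73 = 26 XOR 73 = 55
byte 3: (b7 XOR c2) XOR 73 = 75 XOR 73 = 06
byte 4: (fb XOR dc) XOR 77 = 27 XOR 77 = 50
byte 5: (ff XOR 0e) XOR 64 = f1 XOR 64 = 95

10000010 10000011 01010101 00000110 01010000 10010101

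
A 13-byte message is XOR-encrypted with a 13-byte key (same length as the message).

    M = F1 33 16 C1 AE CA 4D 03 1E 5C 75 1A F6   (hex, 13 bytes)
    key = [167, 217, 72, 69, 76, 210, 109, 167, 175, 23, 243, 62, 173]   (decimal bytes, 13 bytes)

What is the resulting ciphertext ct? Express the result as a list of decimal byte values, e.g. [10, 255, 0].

[86, 234, 94, 132, 226, 24, 32, 164, 177, 75, 134, 36, 91]

f1 xor a7 = 56
33 xor d9 = ea
16 xor 48 = 5e
c1 xor 45 = 84
ae xor 4c = e2
ca xor d2 = 18
4d xor 6d = 20
03 xor a7 = a4
1e xor af = b1
5c xor 17 = 4b
75 xor f3 = 86
1a xor 3e = 24
f6 xor ad = 5b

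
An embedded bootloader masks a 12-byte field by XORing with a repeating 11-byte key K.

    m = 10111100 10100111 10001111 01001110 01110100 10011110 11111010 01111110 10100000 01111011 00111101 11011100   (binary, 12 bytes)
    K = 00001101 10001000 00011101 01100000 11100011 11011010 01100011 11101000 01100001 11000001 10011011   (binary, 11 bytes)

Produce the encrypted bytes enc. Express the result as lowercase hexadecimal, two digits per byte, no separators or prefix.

b12f922e97449996c1baa6d1

The 11-byte key repeats, so the effective keystream is 0d 88 1d 60 e3 da 63 e8 61 c1 9b 0d.
byte 0: bc XOR 0d = b1
byte 1: a7 XOR 88 = 2f
byte 2: 8f XOR 1d = 92
byte 3: 4e XOR 60 = 2e
byte 4: 74 XOR e3 = 97
byte 5: 9e XOR da = 44
byte 6: fa XOR 63 = 99
byte 7: 7e XOR e8 = 96
byte 8: a0 XOR 61 = c1
byte 9: 7b XOR c1 = ba
byte 10: 3d XOR 9b = a6
byte 11: dc XOR 0d = d1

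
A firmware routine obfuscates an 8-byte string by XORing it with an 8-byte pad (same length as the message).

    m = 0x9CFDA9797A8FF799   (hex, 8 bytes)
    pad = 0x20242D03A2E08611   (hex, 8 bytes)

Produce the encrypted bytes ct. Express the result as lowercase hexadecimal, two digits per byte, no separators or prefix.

bcd9847ad86f7188

byte 0: 9c xor 20 = bc
byte 1: fd xor 24 = d9
byte 2: a9 xor 2d = 84
byte 3: 79 xor 03 = 7a
byte 4: 7a xor a2 = d8
byte 5: 8f xor e0 = 6f
byte 6: f7 xor 86 = 71
byte 7: 99 xor 11 = 88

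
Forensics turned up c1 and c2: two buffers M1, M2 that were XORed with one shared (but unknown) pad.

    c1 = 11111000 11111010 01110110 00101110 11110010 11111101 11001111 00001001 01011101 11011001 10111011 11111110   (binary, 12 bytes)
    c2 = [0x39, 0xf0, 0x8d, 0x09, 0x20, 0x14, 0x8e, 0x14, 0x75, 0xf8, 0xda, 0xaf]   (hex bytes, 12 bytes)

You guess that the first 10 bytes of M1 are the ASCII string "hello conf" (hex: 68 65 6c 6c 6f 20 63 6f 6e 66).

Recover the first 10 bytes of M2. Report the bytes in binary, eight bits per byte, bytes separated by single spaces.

10101001 01101111 10010111 01001011 10111101 11001001 00100010 01110010 01000110 01000111

First, c1 ⊕ c2 = (M1 ⊕ K) ⊕ (M2 ⊕ K) = M1 ⊕ M2, so the key drops out. Then M2 = (M1 ⊕ M2) ⊕ M1 over the first 10 bytes.
byte 0: (f8 xor 39) xor 68 = c1 xor 68 = a9
byte 1: (fa xor f0) xor 65 = 0a xor 65 = 6f
byte 2: (76 xor 8d) xor 6c = fb xor 6c = 97
byte 3: (2e xor 09) xor 6c = 27 xor 6c = 4b
byte 4: (f2 xor 20) xor 6f = d2 xor 6f = bd
byte 5: (fd xor 14) xor 20 = e9 xor 20 = c9
byte 6: (cf xor 8e) xor 63 = 41 xor 63 = 22
byte 7: (09 xor 14) xor 6f = 1d xor 6f = 72
byte 8: (5d xor 75) xor 6e = 28 xor 6e = 46
byte 9: (d9 xor f8) xor 66 = 21 xor 66 = 47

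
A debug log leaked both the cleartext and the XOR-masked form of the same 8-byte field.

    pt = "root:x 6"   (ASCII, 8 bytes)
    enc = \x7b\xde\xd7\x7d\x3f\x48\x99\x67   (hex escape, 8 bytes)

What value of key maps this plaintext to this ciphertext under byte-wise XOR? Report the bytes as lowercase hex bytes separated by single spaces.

Since enc = pt ⊕ key, XORing both sides with pt gives key = pt ⊕ enc.
byte 0: 114 ^ 123 =   9
byte 1: 111 ^ 222 = 177
byte 2: 111 ^ 215 = 184
byte 3: 116 ^ 125 =   9
byte 4:  58 ^  63 =   5
byte 5: 120 ^  72 =  48
byte 6:  32 ^ 153 = 185
byte 7:  54 ^ 103 =  81

09 b1 b8 09 05 30 b9 51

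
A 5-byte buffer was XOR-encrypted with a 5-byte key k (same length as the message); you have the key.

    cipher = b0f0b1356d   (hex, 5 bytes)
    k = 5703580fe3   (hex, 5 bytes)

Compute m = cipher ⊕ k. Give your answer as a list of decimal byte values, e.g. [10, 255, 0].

byte 0: 176 ^  87 = 231
byte 1: 240 ^   3 = 243
byte 2: 177 ^  88 = 233
byte 3:  53 ^  15 =  58
byte 4: 109 ^ 227 = 142

[231, 243, 233, 58, 142]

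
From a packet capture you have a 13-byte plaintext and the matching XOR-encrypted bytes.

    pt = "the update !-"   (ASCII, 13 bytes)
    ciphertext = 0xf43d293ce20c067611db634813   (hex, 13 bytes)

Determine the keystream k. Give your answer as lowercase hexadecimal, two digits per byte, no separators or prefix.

Since ciphertext = pt ⊕ k, XORing both sides with pt gives k = pt ⊕ ciphertext.
01110100 xor 11110100 = 10000000
01101000 xor 00111101 = 01010101
01100101 xor 00101001 = 01001100
00100000 xor 00111100 = 00011100
01110101 xor 11100010 = 10010111
01110000 xor 00001100 = 01111100
01100100 xor 00000110 = 01100010
01100001 xor 01110110 = 00010111
01110100 xor 00010001 = 01100101
01100101 xor 11011011 = 10111110
00100000 xor 01100011 = 01000011
00100001 xor 01001000 = 01101001
00101101 xor 00010011 = 00111110

80554c1c977c621765be43693e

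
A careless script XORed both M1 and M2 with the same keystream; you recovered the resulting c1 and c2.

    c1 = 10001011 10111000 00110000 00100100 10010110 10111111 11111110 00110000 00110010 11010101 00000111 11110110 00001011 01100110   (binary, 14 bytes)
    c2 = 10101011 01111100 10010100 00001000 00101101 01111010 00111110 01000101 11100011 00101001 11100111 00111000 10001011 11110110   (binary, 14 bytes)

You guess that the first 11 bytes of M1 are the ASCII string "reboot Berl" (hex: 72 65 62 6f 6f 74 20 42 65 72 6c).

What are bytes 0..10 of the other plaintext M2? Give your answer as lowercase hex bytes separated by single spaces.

52 a1 c6 43 d4 b1 e0 37 b4 8e 8c

First, c1 ⊕ c2 = (M1 ⊕ K) ⊕ (M2 ⊕ K) = M1 ⊕ M2, so the key drops out. Then M2 = (M1 ⊕ M2) ⊕ M1 over the first 11 bytes.
byte 0: (8b ^ ab) ^ 72 = 20 ^ 72 = 52
byte 1: (b8 ^ 7c) ^ 65 = c4 ^ 65 = a1
byte 2: (30 ^ 94) ^ 62 = a4 ^ 62 = c6
byte 3: (24 ^ 08) ^ 6f = 2c ^ 6f = 43
byte 4: (96 ^ 2d) ^ 6f = bb ^ 6f = d4
byte 5: (bf ^ 7a) ^ 74 = c5 ^ 74 = b1
byte 6: (fe ^ 3e) ^ 20 = c0 ^ 20 = e0
byte 7: (30 ^ 45) ^ 42 = 75 ^ 42 = 37
byte 8: (32 ^ e3) ^ 65 = d1 ^ 65 = b4
byte 9: (d5 ^ 29) ^ 72 = fc ^ 72 = 8e
byte 10: (07 ^ e7) ^ 6c = e0 ^ 6c = 8c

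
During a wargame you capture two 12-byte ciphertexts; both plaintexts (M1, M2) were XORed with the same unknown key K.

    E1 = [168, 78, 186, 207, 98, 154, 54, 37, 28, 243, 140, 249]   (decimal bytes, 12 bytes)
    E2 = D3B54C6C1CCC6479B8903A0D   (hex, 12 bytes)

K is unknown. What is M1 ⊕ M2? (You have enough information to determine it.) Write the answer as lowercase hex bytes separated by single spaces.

E1 ⊕ E2 = (M1 ⊕ K) ⊕ (M2 ⊕ K) = M1 ⊕ M2 — the shared key cancels under XOR.
a8 xor d3 = 7b
4e xor b5 = fb
ba xor 4c = f6
cf xor 6c = a3
62 xor 1c = 7e
9a xor cc = 56
36 xor 64 = 52
25 xor 79 = 5c
1c xor b8 = a4
f3 xor 90 = 63
8c xor 3a = b6
f9 xor 0d = f4

7b fb f6 a3 7e 56 52 5c a4 63 b6 f4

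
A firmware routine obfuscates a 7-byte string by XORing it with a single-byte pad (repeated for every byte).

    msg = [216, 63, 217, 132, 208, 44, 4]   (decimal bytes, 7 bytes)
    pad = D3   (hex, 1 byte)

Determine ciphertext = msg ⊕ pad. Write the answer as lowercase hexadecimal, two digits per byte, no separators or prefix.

The 1-byte key repeats, so the effective keystream is d3 d3 d3 d3 d3 d3 d3.
byte 0: 11011000 ^ 11010011 = 00001011
byte 1: 00111111 ^ 11010011 = 11101100
byte 2: 11011001 ^ 11010011 = 00001010
byte 3: 10000100 ^ 11010011 = 01010111
byte 4: 11010000 ^ 11010011 = 00000011
byte 5: 00101100 ^ 11010011 = 11111111
byte 6: 00000100 ^ 11010011 = 11010111

0bec0a5703ffd7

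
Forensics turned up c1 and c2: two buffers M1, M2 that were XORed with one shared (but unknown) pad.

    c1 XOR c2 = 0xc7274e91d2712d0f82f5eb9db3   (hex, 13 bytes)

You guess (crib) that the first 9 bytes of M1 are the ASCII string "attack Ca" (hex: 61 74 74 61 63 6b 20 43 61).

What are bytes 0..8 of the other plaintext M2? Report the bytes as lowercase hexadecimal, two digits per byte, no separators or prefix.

Since c1 ⊕ c2 = M1 ⊕ M2, XORing with the guessed M1 bytes yields the corresponding M2 bytes: M2 = (c1 ⊕ c2) ⊕ M1.
199 xor  97 = 166
 39 xor 116 =  83
 78 xor 116 =  58
145 xor  97 = 240
210 xor  99 = 177
113 xor 107 =  26
 45 xor  32 =  13
 15 xor  67 =  76
130 xor  97 = 227

a6533af0b11a0d4ce3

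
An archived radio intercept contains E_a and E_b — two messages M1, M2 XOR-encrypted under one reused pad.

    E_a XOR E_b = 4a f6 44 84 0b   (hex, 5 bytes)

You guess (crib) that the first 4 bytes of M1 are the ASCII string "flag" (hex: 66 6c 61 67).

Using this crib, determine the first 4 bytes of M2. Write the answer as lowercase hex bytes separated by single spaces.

Since E_a ⊕ E_b = M1 ⊕ M2, XORing with the guessed M1 bytes yields the corresponding M2 bytes: M2 = (E_a ⊕ E_b) ⊕ M1.
4a ^ 66 = 2c
f6 ^ 6c = 9a
44 ^ 61 = 25
84 ^ 67 = e3

2c 9a 25 e3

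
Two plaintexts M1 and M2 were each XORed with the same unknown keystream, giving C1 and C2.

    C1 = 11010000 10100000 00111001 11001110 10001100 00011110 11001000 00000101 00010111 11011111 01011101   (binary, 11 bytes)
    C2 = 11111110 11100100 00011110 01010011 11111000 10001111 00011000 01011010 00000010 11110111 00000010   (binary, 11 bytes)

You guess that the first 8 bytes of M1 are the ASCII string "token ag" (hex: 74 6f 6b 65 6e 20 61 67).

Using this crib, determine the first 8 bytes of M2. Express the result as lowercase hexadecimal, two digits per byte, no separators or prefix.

5a2b4cf81ab1b138

First, C1 ⊕ C2 = (M1 ⊕ K) ⊕ (M2 ⊕ K) = M1 ⊕ M2, so the key drops out. Then M2 = (M1 ⊕ M2) ⊕ M1 over the first 8 bytes.
byte 0: (d0 xor fe) xor 74 = 2e xor 74 = 5a
byte 1: (a0 xor e4) xor 6f = 44 xor 6f = 2b
byte 2: (39 xor 1e) xor 6b = 27 xor 6b = 4c
byte 3: (ce xor 53) xor 65 = 9d xor 65 = f8
byte 4: (8c xor f8) xor 6e = 74 xor 6e = 1a
byte 5: (1e xor 8f) xor 20 = 91 xor 20 = b1
byte 6: (c8 xor 18) xor 61 = d0 xor 61 = b1
byte 7: (05 xor 5a) xor 67 = 5f xor 67 = 38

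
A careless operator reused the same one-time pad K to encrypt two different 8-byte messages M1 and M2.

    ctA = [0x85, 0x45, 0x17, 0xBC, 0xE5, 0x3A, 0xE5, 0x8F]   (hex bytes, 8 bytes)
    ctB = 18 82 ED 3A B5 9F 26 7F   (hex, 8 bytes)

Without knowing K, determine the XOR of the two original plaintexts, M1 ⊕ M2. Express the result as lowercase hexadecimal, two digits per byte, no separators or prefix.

ctA ⊕ ctB = (M1 ⊕ K) ⊕ (M2 ⊕ K) = M1 ⊕ M2 — the shared key cancels under XOR.
byte 0: 10000101 xor 00011000 = 10011101
byte 1: 01000101 xor 10000010 = 11000111
byte 2: 00010111 xor 11101101 = 11111010
byte 3: 10111100 xor 00111010 = 10000110
byte 4: 11100101 xor 10110101 = 01010000
byte 5: 00111010 xor 10011111 = 10100101
byte 6: 11100101 xor 00100110 = 11000011
byte 7: 10001111 xor 01111111 = 11110000

9dc7fa8650a5c3f0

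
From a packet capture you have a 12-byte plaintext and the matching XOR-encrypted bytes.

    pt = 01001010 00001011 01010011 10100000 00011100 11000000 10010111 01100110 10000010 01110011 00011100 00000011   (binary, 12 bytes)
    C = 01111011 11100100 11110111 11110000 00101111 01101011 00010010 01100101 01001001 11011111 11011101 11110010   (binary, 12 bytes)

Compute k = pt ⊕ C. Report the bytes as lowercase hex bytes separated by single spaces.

31 ef a4 50 33 ab 85 03 cb ac c1 f1

Since C = pt ⊕ k, XORing both sides with pt gives k = pt ⊕ C.
4a xor 7b = 31
0b xor e4 = ef
53 xor f7 = a4
a0 xor f0 = 50
1c xor 2f = 33
c0 xor 6b = ab
97 xor 12 = 85
66 xor 65 = 03
82 xor 49 = cb
73 xor df = ac
1c xor dd = c1
03 xor f2 = f1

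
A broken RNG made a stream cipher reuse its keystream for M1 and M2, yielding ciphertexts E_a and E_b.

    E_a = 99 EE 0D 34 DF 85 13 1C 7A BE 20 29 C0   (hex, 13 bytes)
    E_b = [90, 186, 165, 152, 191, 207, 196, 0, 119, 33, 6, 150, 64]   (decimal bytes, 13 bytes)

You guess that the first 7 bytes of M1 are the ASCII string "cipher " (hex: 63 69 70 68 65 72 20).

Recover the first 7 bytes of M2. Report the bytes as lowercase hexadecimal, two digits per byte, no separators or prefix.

First, E_a ⊕ E_b = (M1 ⊕ K) ⊕ (M2 ⊕ K) = M1 ⊕ M2, so the key drops out. Then M2 = (M1 ⊕ M2) ⊕ M1 over the first 7 bytes.
byte 0: (99 ⊕ 5a) ⊕ 63 = c3 ⊕ 63 = a0
byte 1: (ee ⊕ ba) ⊕ 69 = 54 ⊕ 69 = 3d
byte 2: (0d ⊕ a5) ⊕ 70 = a8 ⊕ 70 = d8
byte 3: (34 ⊕ 98) ⊕ 68 = ac ⊕ 68 = c4
byte 4: (df ⊕ bf) ⊕ 65 = 60 ⊕ 65 = 05
byte 5: (85 ⊕ cf) ⊕ 72 = 4a ⊕ 72 = 38
byte 6: (13 ⊕ c4) ⊕ 20 = d7 ⊕ 20 = f7

a03dd8c40538f7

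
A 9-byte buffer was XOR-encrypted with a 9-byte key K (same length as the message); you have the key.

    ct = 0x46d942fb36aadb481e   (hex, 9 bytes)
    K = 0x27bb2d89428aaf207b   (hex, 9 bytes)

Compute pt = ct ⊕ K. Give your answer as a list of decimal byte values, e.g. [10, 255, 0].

[97, 98, 111, 114, 116, 32, 116, 104, 101]

XOR is its own inverse, so applying the key byte-wise gives the result directly.
 70 ⊕  39 =  97
217 ⊕ 187 =  98
 66 ⊕  45 = 111
251 ⊕ 137 = 114
 54 ⊕  66 = 116
170 ⊕ 138 =  32
219 ⊕ 175 = 116
 72 ⊕  32 = 104
 30 ⊕ 123 = 101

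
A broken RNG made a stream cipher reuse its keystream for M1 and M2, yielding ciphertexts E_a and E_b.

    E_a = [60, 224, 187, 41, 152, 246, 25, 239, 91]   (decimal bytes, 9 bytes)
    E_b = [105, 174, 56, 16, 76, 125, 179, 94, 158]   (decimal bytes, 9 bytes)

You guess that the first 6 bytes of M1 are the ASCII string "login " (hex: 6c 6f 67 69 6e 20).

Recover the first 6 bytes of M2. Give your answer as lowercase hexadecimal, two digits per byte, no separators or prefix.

3921e450baab

First, E_a ⊕ E_b = (M1 ⊕ K) ⊕ (M2 ⊕ K) = M1 ⊕ M2, so the key drops out. Then M2 = (M1 ⊕ M2) ⊕ M1 over the first 6 bytes.
byte 0: (3c ⊕ 69) ⊕ 6c = 55 ⊕ 6c = 39
byte 1: (e0 ⊕ ae) ⊕ 6f = 4e ⊕ 6f = 21
byte 2: (bb ⊕ 38) ⊕ 67 = 83 ⊕ 67 = e4
byte 3: (29 ⊕ 10) ⊕ 69 = 39 ⊕ 69 = 50
byte 4: (98 ⊕ 4c) ⊕ 6e = d4 ⊕ 6e = ba
byte 5: (f6 ⊕ 7d) ⊕ 20 = 8b ⊕ 20 = ab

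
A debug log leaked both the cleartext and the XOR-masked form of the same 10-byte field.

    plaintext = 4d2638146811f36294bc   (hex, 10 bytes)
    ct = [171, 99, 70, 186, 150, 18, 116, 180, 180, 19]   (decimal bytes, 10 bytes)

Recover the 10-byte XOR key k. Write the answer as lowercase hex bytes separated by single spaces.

Since ct = plaintext ⊕ k, XORing both sides with plaintext gives k = plaintext ⊕ ct.
byte 0: 4d xor ab = e6
byte 1: 26 xor 63 = 45
byte 2: 38 xor 46 = 7e
byte 3: 14 xor ba = ae
byte 4: 68 xor 96 = fe
byte 5: 11 xor 12 = 03
byte 6: f3 xor 74 = 87
byte 7: 62 xor b4 = d6
byte 8: 94 xor b4 = 20
byte 9: bc xor 13 = af

e6 45 7e ae fe 03 87 d6 20 af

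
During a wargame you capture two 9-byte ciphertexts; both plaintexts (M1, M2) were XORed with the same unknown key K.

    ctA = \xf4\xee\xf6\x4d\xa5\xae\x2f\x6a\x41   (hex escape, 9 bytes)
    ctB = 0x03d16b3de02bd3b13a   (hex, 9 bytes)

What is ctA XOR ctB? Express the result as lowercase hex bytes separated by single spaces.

f7 3f 9d 70 45 85 fc db 7b

ctA ⊕ ctB = (M1 ⊕ K) ⊕ (M2 ⊕ K) = M1 ⊕ M2 — the shared key cancels under XOR.
byte 0: 11110100 ^ 00000011 = 11110111
byte 1: 11101110 ^ 11010001 = 00111111
byte 2: 11110110 ^ 01101011 = 10011101
byte 3: 01001101 ^ 00111101 = 01110000
byte 4: 10100101 ^ 11100000 = 01000101
byte 5: 10101110 ^ 00101011 = 10000101
byte 6: 00101111 ^ 11010011 = 11111100
byte 7: 01101010 ^ 10110001 = 11011011
byte 8: 01000001 ^ 00111010 = 01111011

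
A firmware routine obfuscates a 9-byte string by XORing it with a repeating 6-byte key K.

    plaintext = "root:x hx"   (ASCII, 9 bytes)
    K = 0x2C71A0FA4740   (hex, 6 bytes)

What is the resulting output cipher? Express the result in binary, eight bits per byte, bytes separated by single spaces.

01011110 00011110 11001111 10001110 01111101 00111000 00001100 00011001 11011000

The 6-byte key repeats, so the effective keystream is 2c 71 a0 fa 47 40 2c 71 a0.
byte 0: 72 xor 2c = 5e
byte 1: 6f xor 71 = 1e
byte 2: 6f xor a0 = cf
byte 3: 74 xor fa = 8e
byte 4: 3a xor 47 = 7d
byte 5: 78 xor 40 = 38
byte 6: 20 xor 2c = 0c
byte 7: 68 xor 71 = 19
byte 8: 78 xor a0 = d8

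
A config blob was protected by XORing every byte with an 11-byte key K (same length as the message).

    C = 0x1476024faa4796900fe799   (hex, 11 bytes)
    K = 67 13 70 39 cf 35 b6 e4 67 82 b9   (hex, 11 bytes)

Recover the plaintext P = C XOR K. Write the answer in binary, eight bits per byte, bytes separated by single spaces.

01110011 01100101 01110010 01110110 01100101 01110010 00100000 01110100 01101000 01100101 00100000

XOR is its own inverse, so applying the key byte-wise gives the result directly.
byte 0: 14 XOR 67 = 73
byte 1: 76 XOR 13 = 65
byte 2: 02 XOR 70 = 72
byte 3: 4f XOR 39 = 76
byte 4: aa XOR cf = 65
byte 5: 47 XOR 35 = 72
byte 6: 96 XOR b6 = 20
byte 7: 90 XOR e4 = 74
byte 8: 0f XOR 67 = 68
byte 9: e7 XOR 82 = 65
byte 10: 99 XOR b9 = 20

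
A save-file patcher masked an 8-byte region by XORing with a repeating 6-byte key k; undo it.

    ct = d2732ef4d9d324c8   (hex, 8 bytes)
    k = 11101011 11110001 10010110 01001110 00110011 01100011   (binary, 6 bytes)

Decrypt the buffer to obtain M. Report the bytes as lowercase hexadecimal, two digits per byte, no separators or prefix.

The 6-byte key repeats, so the effective keystream is eb f1 96 4e 33 63 eb f1.
byte 0: d2 xor eb = 39
byte 1: 73 xor f1 = 82
byte 2: 2e xor 96 = b8
byte 3: f4 xor 4e = ba
byte 4: d9 xor 33 = ea
byte 5: d3 xor 63 = b0
byte 6: 24 xor eb = cf
byte 7: c8 xor f1 = 39

3982b8baeab0cf39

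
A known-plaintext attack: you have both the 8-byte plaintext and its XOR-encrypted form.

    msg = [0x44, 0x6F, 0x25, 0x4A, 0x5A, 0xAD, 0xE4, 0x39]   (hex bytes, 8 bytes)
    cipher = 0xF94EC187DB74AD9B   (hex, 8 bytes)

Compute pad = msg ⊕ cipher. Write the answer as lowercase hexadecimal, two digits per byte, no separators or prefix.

bd21e4cd81d949a2

Since cipher = msg ⊕ pad, XORing both sides with msg gives pad = msg ⊕ cipher.
44 xor f9 = bd
6f xor 4e = 21
25 xor c1 = e4
4a xor 87 = cd
5a xor db = 81
ad xor 74 = d9
e4 xor ad = 49
39 xor 9b = a2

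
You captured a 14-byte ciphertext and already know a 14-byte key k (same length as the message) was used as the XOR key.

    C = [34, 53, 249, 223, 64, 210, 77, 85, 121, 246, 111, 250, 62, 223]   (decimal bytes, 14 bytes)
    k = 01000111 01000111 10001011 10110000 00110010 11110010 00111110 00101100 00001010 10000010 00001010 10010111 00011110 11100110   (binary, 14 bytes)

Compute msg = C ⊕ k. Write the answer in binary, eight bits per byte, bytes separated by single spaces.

byte 0: 22 ⊕ 47 = 65
byte 1: 35 ⊕ 47 = 72
byte 2: f9 ⊕ 8b = 72
byte 3: df ⊕ b0 = 6f
byte 4: 40 ⊕ 32 = 72
byte 5: d2 ⊕ f2 = 20
byte 6: 4d ⊕ 3e = 73
byte 7: 55 ⊕ 2c = 79
byte 8: 79 ⊕ 0a = 73
byte 9: f6 ⊕ 82 = 74
byte 10: 6f ⊕ 0a = 65
byte 11: fa ⊕ 97 = 6d
byte 12: 3e ⊕ 1e = 20
byte 13: df ⊕ e6 = 39

01100101 01110010 01110010 01101111 01110010 00100000 01110011 01111001 01110011 01110100 01100101 01101101 00100000 00111001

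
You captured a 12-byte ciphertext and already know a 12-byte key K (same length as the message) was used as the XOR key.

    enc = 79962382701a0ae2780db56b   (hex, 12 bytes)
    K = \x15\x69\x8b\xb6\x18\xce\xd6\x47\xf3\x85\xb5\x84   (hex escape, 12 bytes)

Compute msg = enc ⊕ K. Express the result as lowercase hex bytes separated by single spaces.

01111001 ⊕ 00010101 = 01101100
10010110 ⊕ 01101001 = 11111111
00100011 ⊕ 10001011 = 10101000
10000010 ⊕ 10110110 = 00110100
01110000 ⊕ 00011000 = 01101000
00011010 ⊕ 11001110 = 11010100
00001010 ⊕ 11010110 = 11011100
11100010 ⊕ 01000111 = 10100101
01111000 ⊕ 11110011 = 10001011
00001101 ⊕ 10000101 = 10001000
10110101 ⊕ 10110101 = 00000000
01101011 ⊕ 10000100 = 11101111

6c ff a8 34 68 d4 dc a5 8b 88 00 ef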